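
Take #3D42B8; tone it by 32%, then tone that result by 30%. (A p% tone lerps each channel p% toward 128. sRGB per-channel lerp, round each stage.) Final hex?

#3D42B8 is rgb(61, 66, 184).
Per channel, c → c + 0.32(128 − c):
  R: 61 + 21.44 = 82.44 → 82
  G: 66 + 0.32×(128−66) = 66 + 19.84 = 85.84 → 86
  B: 184 + 0.32×(128−184) = 184 − 17.92 = 166.08 → 166
After the tone: rgb(82, 86, 166) = #5256A6.
Per channel, c → c + 0.3(128 − c):
  R: 82 + 0.3×(128−82) = 82 + 13.8 = 95.8 → 96
  G: 86 + 12.6 = 98.6 → 99
  B: 166 − 11.4 = 154.6 → 155
rgb(96, 99, 155) = #60639B.

#60639B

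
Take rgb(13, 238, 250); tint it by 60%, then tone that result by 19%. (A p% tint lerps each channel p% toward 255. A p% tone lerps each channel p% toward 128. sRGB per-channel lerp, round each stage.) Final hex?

A 60% tint moves each channel 60% toward 255:
  R: 13 + 145.2 = 158.2 → 158
  G: 238 + 0.6×(255−238) = 238 + 10.2 = 248.2 → 248
  B: 250 + 0.6×(255−250) = 250 + 3 = 253 → 253
After the tint: rgb(158, 248, 253) = #9EF8FD.
Per channel, c → c + 0.19(128 − c):
  R: 158 − 5.7 = 152.3 → 152
  G: 248 + 0.19×(128−248) = 248 − 22.8 = 225.2 → 225
  B: 253 + 0.19×(128−253) = 253 − 23.75 = 229.25 → 229
rgb(152, 225, 229) = #98E1E5.

#98E1E5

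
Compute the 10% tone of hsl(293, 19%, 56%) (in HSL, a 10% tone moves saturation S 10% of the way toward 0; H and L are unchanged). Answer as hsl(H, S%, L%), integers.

S moves 10% from 19 toward 0: 19 − 1.9 = 17.1 → 17.
H and L are unchanged.

hsl(293, 17%, 56%)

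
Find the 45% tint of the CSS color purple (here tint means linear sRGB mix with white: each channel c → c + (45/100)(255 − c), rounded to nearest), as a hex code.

CSS purple is rgb(128, 0, 128).
Lerp each channel 45% toward 255:
  R: 128 + 57.15 = 185.15 → 185
  G: 0 + 0.45×(255−0) = 0 + 114.75 = 114.75 → 115
  B: 128 + 0.45×(255−128) = 128 + 57.15 = 185.15 → 185
rgb(185, 115, 185) = #b973b9.

#b973b9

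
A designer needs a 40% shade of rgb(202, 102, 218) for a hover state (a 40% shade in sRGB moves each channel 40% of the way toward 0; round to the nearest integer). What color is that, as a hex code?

#793d83

A 40% shade moves each channel 40% toward 0:
  R: 202 − 80.8 = 121.2 → 121
  G: 102 + 0.4×(0−102) = 102 − 40.8 = 61.2 → 61
  B: 218 − 87.2 = 130.8 → 131
rgb(121, 61, 131) = #793d83.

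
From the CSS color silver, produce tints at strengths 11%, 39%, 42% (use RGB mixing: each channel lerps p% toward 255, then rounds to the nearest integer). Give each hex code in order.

CSS silver is rgb(192, 192, 192).
11%: (192 + 6.93 = 198.93→199, 192 + 6.93 = 198.93→199, 192 + 6.93 = 198.93→199) → #C7C7C7
39%: (192 + 24.57 = 216.57→217, 192 + 24.57 = 216.57→217, 192 + 24.57 = 216.57→217) → #D9D9D9
42%: (192 + 26.46 = 218.46→218, 192 + 26.46 = 218.46→218, 192 + 26.46 = 218.46→218) → #DADADA

#C7C7C7, #D9D9D9, #DADADA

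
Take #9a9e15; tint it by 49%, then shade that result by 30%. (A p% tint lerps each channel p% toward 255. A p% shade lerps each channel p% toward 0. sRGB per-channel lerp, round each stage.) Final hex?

#8e905f

#9a9e15 is rgb(154, 158, 21).
Lerp each channel 49% toward 255:
  R: 154 + 0.49×(255−154) = 154 + 49.49 = 203.49 → 203
  G: 158 + 47.53 = 205.53 → 206
  B: 21 + 0.49×(255−21) = 21 + 114.66 = 135.66 → 136
After the tint: rgb(203, 206, 136) = #cbce88.
Lerp each channel 30% toward 0:
  R: 203 − 60.9 = 142.1 → 142
  G: 206 − 61.8 = 144.2 → 144
  B: 136 − 40.8 = 95.2 → 95
rgb(142, 144, 95) = #8e905f.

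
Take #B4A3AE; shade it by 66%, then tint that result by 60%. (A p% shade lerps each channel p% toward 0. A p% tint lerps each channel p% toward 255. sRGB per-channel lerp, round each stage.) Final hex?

#B1AFB1

#B4A3AE is rgb(180, 163, 174).
Per channel, c → c + 0.66(0 − c):
  R: 180 + 0.66×(0−180) = 180 − 118.8 = 61.2 → 61
  G: 163 − 107.58 = 55.42 → 55
  B: 174 + 0.66×(0−174) = 174 − 114.84 = 59.16 → 59
After the shade: rgb(61, 55, 59) = #3D373B.
Per channel, c → c + 0.6(255 − c):
  R: 61 + 0.6×(255−61) = 61 + 116.4 = 177.4 → 177
  G: 55 + 120 = 175 → 175
  B: 59 + 0.6×(255−59) = 59 + 117.6 = 176.6 → 177
rgb(177, 175, 177) = #B1AFB1.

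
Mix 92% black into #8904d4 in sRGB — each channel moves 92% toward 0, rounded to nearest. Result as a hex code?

#8904d4 is rgb(137, 4, 212).
Per channel, c → c + 0.92(0 − c):
  R: 137 − 126.04 = 10.96 → 11
  G: 4 + 0.92×(0−4) = 4 − 3.68 = 0.32 → 0
  B: 212 − 195.04 = 16.96 → 17
rgb(11, 0, 17) = #0b0011.

#0b0011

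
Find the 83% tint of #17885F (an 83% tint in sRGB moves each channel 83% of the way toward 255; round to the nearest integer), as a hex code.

#D8EBE4

#17885F is rgb(23, 136, 95).
Per channel, c → c + 0.83(255 − c):
  R: 23 + 192.56 = 215.56 → 216
  G: 136 + 98.77 = 234.77 → 235
  B: 95 + 0.83×(255−95) = 95 + 132.8 = 227.8 → 228
rgb(216, 235, 228) = #D8EBE4.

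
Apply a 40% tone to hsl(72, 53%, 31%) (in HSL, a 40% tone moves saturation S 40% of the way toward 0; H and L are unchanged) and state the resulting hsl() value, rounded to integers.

hsl(72, 32%, 31%)

S moves 40% from 53 toward 0: 53 − 21.2 = 31.8 → 32.
H and L are unchanged.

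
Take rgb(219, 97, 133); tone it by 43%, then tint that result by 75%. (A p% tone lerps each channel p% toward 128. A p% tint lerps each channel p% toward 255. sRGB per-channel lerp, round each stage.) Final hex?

#ecdbe0

Per channel, c → c + 0.43(128 − c):
  R: 219 − 39.13 = 179.87 → 180
  G: 97 + 0.43×(128−97) = 97 + 13.33 = 110.33 → 110
  B: 133 − 2.15 = 130.85 → 131
After the tone: rgb(180, 110, 131) = #b46e83.
A 75% tint moves each channel 75% toward 255:
  R: 180 + 56.25 = 236.25 → 236
  G: 110 + 108.75 = 218.75 → 219
  B: 131 + 0.75×(255−131) = 131 + 93 = 224 → 224
rgb(236, 219, 224) = #ecdbe0.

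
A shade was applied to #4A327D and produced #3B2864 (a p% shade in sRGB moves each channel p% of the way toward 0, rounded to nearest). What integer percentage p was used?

20%

#4A327D is rgb(74, 50, 125); #3B2864 is rgb(59, 40, 100).
On the B channel (widest range): 100 ≈ 125 + (p/100)(0 − 125), so p ≈ 100×(100 − 125)/(0 − 125) = -2500/-125 = 20.00.
p = 20 reproduces all three channels after rounding.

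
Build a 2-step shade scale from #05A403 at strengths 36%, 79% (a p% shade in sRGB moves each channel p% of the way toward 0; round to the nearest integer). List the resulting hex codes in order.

#05A403 is rgb(5, 164, 3).
36%: (5 − 1.8 = 3.2→3, 164 − 59.04 = 104.96→105, 3 − 1.08 = 1.92→2) → #036902
79%: (5 − 3.95 = 1.05→1, 164 − 129.56 = 34.44→34, 3 − 2.37 = 0.63→1) → #012201

#036902, #012201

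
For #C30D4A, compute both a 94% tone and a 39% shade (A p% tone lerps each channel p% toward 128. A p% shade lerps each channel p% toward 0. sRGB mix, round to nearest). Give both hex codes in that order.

#C30D4A is rgb(195, 13, 74).
94% tone:
  R: 195 + 0.94×(128−195) = 195 − 62.98 = 132.02 → 132
  G: 13 + 108.1 = 121.1 → 121
  B: 74 + 0.94×(128−74) = 74 + 50.76 = 124.76 → 125
  → #84797D
39% shade:
  R: 195 + 0.39×(0−195) = 195 − 76.05 = 118.95 → 119
  G: 13 + 0.39×(0−13) = 13 − 5.07 = 7.93 → 8
  B: 74 + 0.39×(0−74) = 74 − 28.86 = 45.14 → 45
  → #77082D

#84797D, #77082D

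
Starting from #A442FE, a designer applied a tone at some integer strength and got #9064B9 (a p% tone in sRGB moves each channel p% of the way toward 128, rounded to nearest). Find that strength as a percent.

#A442FE is rgb(164, 66, 254); #9064B9 is rgb(144, 100, 185).
On the B channel (widest range): 185 ≈ 254 + (p/100)(128 − 254), so p ≈ 100×(185 − 254)/(128 − 254) = -6900/-126 = 54.76.
p = 55 reproduces all three channels after rounding.

55%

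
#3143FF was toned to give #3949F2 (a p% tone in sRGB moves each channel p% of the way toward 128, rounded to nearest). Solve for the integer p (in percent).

#3143FF is rgb(49, 67, 255); #3949F2 is rgb(57, 73, 242).
On the B channel (widest range): 242 ≈ 255 + (p/100)(128 − 255), so p ≈ 100×(242 − 255)/(128 − 255) = -1300/-127 = 10.24.
p = 10 reproduces all three channels after rounding.

10%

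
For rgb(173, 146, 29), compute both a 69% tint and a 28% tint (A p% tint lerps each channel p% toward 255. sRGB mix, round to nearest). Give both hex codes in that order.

#E6DDB9, #C4B15C

69% tint:
  R: 173 + 56.58 = 229.58 → 230
  G: 146 + 0.69×(255−146) = 146 + 75.21 = 221.21 → 221
  B: 29 + 155.94 = 184.94 → 185
  → #E6DDB9
28% tint:
  R: 173 + 22.96 = 195.96 → 196
  G: 146 + 30.52 = 176.52 → 177
  B: 29 + 0.28×(255−29) = 29 + 63.28 = 92.28 → 92
  → #C4B15C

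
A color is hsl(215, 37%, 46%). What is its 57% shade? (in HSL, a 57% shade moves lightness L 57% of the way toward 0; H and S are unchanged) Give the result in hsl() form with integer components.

L moves 57% from 46 toward 0: 46 − 26.22 = 19.78 → 20.
H and S are unchanged.

hsl(215, 37%, 20%)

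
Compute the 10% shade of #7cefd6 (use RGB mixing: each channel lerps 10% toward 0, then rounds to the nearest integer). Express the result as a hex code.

#7cefd6 is rgb(124, 239, 214).
Per channel, c → c + 0.1(0 − c):
  R: 124 + 0.1×(0−124) = 124 − 12.4 = 111.6 → 112
  G: 239 − 23.9 = 215.1 → 215
  B: 214 + 0.1×(0−214) = 214 − 21.4 = 192.6 → 193
rgb(112, 215, 193) = #70d7c1.

#70d7c1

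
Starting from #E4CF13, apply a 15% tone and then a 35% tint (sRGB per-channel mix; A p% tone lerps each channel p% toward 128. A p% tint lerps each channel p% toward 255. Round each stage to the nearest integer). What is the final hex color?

#E4D870

#E4CF13 is rgb(228, 207, 19).
Per channel, c → c + 0.15(128 − c):
  R: 228 − 15 = 213 → 213
  G: 207 − 11.85 = 195.15 → 195
  B: 19 + 0.15×(128−19) = 19 + 16.35 = 35.35 → 35
After the tone: rgb(213, 195, 35) = #D5C323.
Lerp each channel 35% toward 255:
  R: 213 + 0.35×(255−213) = 213 + 14.7 = 227.7 → 228
  G: 195 + 0.35×(255−195) = 195 + 21 = 216 → 216
  B: 35 + 0.35×(255−35) = 35 + 77 = 112 → 112
rgb(228, 216, 112) = #E4D870.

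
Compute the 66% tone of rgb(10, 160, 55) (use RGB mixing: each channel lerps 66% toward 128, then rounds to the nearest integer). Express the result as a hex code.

Per channel, c → c + 0.66(128 − c):
  R: 10 + 77.88 = 87.88 → 88
  G: 160 + 0.66×(128−160) = 160 − 21.12 = 138.88 → 139
  B: 55 + 48.18 = 103.18 → 103
rgb(88, 139, 103) = #588B67.

#588B67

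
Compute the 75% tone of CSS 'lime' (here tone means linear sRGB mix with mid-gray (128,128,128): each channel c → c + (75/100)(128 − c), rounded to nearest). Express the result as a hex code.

CSS lime is rgb(0, 255, 0).
A 75% tone moves each channel 75% toward 128:
  R: 0 + 0.75×(128−0) = 0 + 96 = 96 → 96
  G: 255 + 0.75×(128−255) = 255 − 95.25 = 159.75 → 160
  B: 0 + 0.75×(128−0) = 0 + 96 = 96 → 96
rgb(96, 160, 96) = #60a060.

#60a060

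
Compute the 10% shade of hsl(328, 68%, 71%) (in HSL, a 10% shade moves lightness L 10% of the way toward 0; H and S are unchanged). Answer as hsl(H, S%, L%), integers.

L moves 10% from 71 toward 0: 71 − 7.1 = 63.9 → 64.
H and S are unchanged.

hsl(328, 68%, 64%)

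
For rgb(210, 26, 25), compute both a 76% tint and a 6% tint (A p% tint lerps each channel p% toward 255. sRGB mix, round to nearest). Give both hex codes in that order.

76% tint:
  R: 210 + 34.2 = 244.2 → 244
  G: 26 + 0.76×(255−26) = 26 + 174.04 = 200.04 → 200
  B: 25 + 0.76×(255−25) = 25 + 174.8 = 199.8 → 200
  → #F4C8C8
6% tint:
  R: 210 + 0.06×(255−210) = 210 + 2.7 = 212.7 → 213
  G: 26 + 0.06×(255−26) = 26 + 13.74 = 39.74 → 40
  B: 25 + 0.06×(255−25) = 25 + 13.8 = 38.8 → 39
  → #D52827

#F4C8C8, #D52827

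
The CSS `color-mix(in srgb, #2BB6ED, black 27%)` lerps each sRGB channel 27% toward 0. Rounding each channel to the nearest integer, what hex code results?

#1F85AD

#2BB6ED is rgb(43, 182, 237).
Lerp each channel 27% toward 0:
  R: 43 + 0.27×(0−43) = 43 − 11.61 = 31.39 → 31
  G: 182 + 0.27×(0−182) = 182 − 49.14 = 132.86 → 133
  B: 237 + 0.27×(0−237) = 237 − 63.99 = 173.01 → 173
rgb(31, 133, 173) = #1F85AD.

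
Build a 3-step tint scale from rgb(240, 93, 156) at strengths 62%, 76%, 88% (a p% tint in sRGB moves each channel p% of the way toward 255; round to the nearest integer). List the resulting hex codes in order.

62%: (240 + 9.3 = 249.3→249, 93 + 100.44 = 193.44→193, 156 + 61.38 = 217.38→217) → #F9C1D9
76%: (240 + 11.4 = 251.4→251, 93 + 123.12 = 216.12→216, 156 + 75.24 = 231.24→231) → #FBD8E7
88%: (240 + 13.2 = 253.2→253, 93 + 142.56 = 235.56→236, 156 + 87.12 = 243.12→243) → #FDECF3

#F9C1D9, #FBD8E7, #FDECF3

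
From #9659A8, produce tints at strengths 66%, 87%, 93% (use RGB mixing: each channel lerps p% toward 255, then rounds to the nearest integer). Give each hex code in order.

#DBC7E1, #F1E9F4, #F8F3F9

#9659A8 is rgb(150, 89, 168).
66%: (150 + 69.3 = 219.3→219, 89 + 109.56 = 198.56→199, 168 + 57.42 = 225.42→225) → #DBC7E1
87%: (150 + 91.35 = 241.35→241, 89 + 144.42 = 233.42→233, 168 + 75.69 = 243.69→244) → #F1E9F4
93%: (150 + 97.65 = 247.65→248, 89 + 154.38 = 243.38→243, 168 + 80.91 = 248.91→249) → #F8F3F9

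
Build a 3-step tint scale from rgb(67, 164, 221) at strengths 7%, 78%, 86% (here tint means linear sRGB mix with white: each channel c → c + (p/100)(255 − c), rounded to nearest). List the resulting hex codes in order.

#50AADF, #D6EBF8, #E5F2FA

7%: (67 + 13.16 = 80.16→80, 164 + 6.37 = 170.37→170, 221 + 2.38 = 223.38→223) → #50AADF
78%: (67 + 146.64 = 213.64→214, 164 + 70.98 = 234.98→235, 221 + 26.52 = 247.52→248) → #D6EBF8
86%: (67 + 161.68 = 228.68→229, 164 + 78.26 = 242.26→242, 221 + 29.24 = 250.24→250) → #E5F2FA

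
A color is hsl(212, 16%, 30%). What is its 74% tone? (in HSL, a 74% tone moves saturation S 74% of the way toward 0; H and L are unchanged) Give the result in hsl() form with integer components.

hsl(212, 4%, 30%)

S moves 74% from 16 toward 0: 16 − 11.84 = 4.16 → 4.
H and L are unchanged.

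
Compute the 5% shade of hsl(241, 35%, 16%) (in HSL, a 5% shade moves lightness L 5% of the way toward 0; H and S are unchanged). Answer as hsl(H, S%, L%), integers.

L moves 5% from 16 toward 0: 16 − 0.8 = 15.2 → 15.
H and S are unchanged.

hsl(241, 35%, 15%)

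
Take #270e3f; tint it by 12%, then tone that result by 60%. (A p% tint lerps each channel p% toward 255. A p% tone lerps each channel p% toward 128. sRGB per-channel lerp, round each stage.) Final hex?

#270e3f is rgb(39, 14, 63).
A 12% tint moves each channel 12% toward 255:
  R: 39 + 0.12×(255−39) = 39 + 25.92 = 64.92 → 65
  G: 14 + 0.12×(255−14) = 14 + 28.92 = 42.92 → 43
  B: 63 + 0.12×(255−63) = 63 + 23.04 = 86.04 → 86
After the tint: rgb(65, 43, 86) = #412b56.
Lerp each channel 60% toward 128:
  R: 65 + 0.6×(128−65) = 65 + 37.8 = 102.8 → 103
  G: 43 + 51 = 94 → 94
  B: 86 + 25.2 = 111.2 → 111
rgb(103, 94, 111) = #675e6f.

#675e6f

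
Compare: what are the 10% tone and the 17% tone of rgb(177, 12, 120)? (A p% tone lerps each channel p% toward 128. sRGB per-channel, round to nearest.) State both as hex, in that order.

10% tone:
  R: 177 − 4.9 = 172.1 → 172
  G: 12 + 0.1×(128−12) = 12 + 11.6 = 23.6 → 24
  B: 120 + 0.8 = 120.8 → 121
  → #AC1879
17% tone:
  R: 177 − 8.33 = 168.67 → 169
  G: 12 + 19.72 = 31.72 → 32
  B: 120 + 0.17×(128−120) = 120 + 1.36 = 121.36 → 121
  → #A92079

#AC1879, #A92079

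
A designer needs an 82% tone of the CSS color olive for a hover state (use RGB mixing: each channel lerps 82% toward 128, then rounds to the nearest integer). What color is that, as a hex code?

CSS olive is rgb(128, 128, 0).
An 82% tone moves each channel 82% toward 128:
  R: 128 + 0.82×(128−128) = 128 + 0 = 128 → 128
  G: 128 + 0 = 128 → 128
  B: 0 + 0.82×(128−0) = 0 + 104.96 = 104.96 → 105
rgb(128, 128, 105) = #808069.

#808069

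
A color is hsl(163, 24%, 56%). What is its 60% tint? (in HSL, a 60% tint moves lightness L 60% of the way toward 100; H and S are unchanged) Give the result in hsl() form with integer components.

L moves 60% from 56 toward 100: 56 + 26.4 = 82.4 → 82.
H and S are unchanged.

hsl(163, 24%, 82%)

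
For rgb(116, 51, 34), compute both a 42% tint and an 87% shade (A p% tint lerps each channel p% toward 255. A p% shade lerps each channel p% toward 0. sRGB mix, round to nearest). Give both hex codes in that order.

42% tint:
  R: 116 + 0.42×(255−116) = 116 + 58.38 = 174.38 → 174
  G: 51 + 0.42×(255−51) = 51 + 85.68 = 136.68 → 137
  B: 34 + 0.42×(255−34) = 34 + 92.82 = 126.82 → 127
  → #ae897f
87% shade:
  R: 116 − 100.92 = 15.08 → 15
  G: 51 + 0.87×(0−51) = 51 − 44.37 = 6.63 → 7
  B: 34 + 0.87×(0−34) = 34 − 29.58 = 4.42 → 4
  → #0f0704

#ae897f, #0f0704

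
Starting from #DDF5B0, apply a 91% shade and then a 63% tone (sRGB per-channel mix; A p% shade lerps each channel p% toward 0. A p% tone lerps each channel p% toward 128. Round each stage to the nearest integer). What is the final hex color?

#585957

#DDF5B0 is rgb(221, 245, 176).
Per channel, c → c + 0.91(0 − c):
  R: 221 − 201.11 = 19.89 → 20
  G: 245 − 222.95 = 22.05 → 22
  B: 176 + 0.91×(0−176) = 176 − 160.16 = 15.84 → 16
After the shade: rgb(20, 22, 16) = #141610.
Per channel, c → c + 0.63(128 − c):
  R: 20 + 68.04 = 88.04 → 88
  G: 22 + 0.63×(128−22) = 22 + 66.78 = 88.78 → 89
  B: 16 + 0.63×(128−16) = 16 + 70.56 = 86.56 → 87
rgb(88, 89, 87) = #585957.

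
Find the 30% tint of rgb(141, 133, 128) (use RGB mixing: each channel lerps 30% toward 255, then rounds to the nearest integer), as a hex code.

Lerp each channel 30% toward 255:
  R: 141 + 34.2 = 175.2 → 175
  G: 133 + 36.6 = 169.6 → 170
  B: 128 + 0.3×(255−128) = 128 + 38.1 = 166.1 → 166
rgb(175, 170, 166) = #AFAAA6.

#AFAAA6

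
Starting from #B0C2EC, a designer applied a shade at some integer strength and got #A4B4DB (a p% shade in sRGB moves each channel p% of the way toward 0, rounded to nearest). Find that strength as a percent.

#B0C2EC is rgb(176, 194, 236); #A4B4DB is rgb(164, 180, 219).
On the B channel (widest range): 219 ≈ 236 + (p/100)(0 − 236), so p ≈ 100×(219 − 236)/(0 − 236) = -1700/-236 = 7.20.
p = 7 reproduces all three channels after rounding.

7%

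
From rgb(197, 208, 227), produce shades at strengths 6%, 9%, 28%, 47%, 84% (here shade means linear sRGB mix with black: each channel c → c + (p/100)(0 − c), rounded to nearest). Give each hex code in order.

6%: (197 − 11.82 = 185.18→185, 208 − 12.48 = 195.52→196, 227 − 13.62 = 213.38→213) → #b9c4d5
9%: (197 − 17.73 = 179.27→179, 208 − 18.72 = 189.28→189, 227 − 20.43 = 206.57→207) → #b3bdcf
28%: (197 − 55.16 = 141.84→142, 208 − 58.24 = 149.76→150, 227 − 63.56 = 163.44→163) → #8e96a3
47%: (197 − 92.59 = 104.41→104, 208 − 97.76 = 110.24→110, 227 − 106.69 = 120.31→120) → #686e78
84%: (197 − 165.48 = 31.52→32, 208 − 174.72 = 33.28→33, 227 − 190.68 = 36.32→36) → #202124

#b9c4d5, #b3bdcf, #8e96a3, #686e78, #202124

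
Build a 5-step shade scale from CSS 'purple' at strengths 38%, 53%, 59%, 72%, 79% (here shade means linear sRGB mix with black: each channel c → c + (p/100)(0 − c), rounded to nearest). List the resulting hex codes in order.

CSS purple is rgb(128, 0, 128).
38%: (128 − 48.64 = 79.36→79, 0→0, 128 − 48.64 = 79.36→79) → #4f004f
53%: (128 − 67.84 = 60.16→60, 0→0, 128 − 67.84 = 60.16→60) → #3c003c
59%: (128 − 75.52 = 52.48→52, 0→0, 128 − 75.52 = 52.48→52) → #340034
72%: (128 − 92.16 = 35.84→36, 0→0, 128 − 92.16 = 35.84→36) → #240024
79%: (128 − 101.12 = 26.88→27, 0→0, 128 − 101.12 = 26.88→27) → #1b001b

#4f004f, #3c003c, #340034, #240024, #1b001b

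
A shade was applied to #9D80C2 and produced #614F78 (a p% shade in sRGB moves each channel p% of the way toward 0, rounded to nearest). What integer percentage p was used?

38%

#9D80C2 is rgb(157, 128, 194); #614F78 is rgb(97, 79, 120).
On the B channel (widest range): 120 ≈ 194 + (p/100)(0 − 194), so p ≈ 100×(120 − 194)/(0 − 194) = -7400/-194 = 38.14.
p = 38 reproduces all three channels after rounding.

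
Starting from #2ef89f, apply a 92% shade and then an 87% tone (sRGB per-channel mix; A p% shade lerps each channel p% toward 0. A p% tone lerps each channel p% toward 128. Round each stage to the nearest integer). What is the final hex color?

#707271

#2ef89f is rgb(46, 248, 159).
Per channel, c → c + 0.92(0 − c):
  R: 46 − 42.32 = 3.68 → 4
  G: 248 − 228.16 = 19.84 → 20
  B: 159 − 146.28 = 12.72 → 13
After the shade: rgb(4, 20, 13) = #04140d.
Lerp each channel 87% toward 128:
  R: 4 + 0.87×(128−4) = 4 + 107.88 = 111.88 → 112
  G: 20 + 93.96 = 113.96 → 114
  B: 13 + 100.05 = 113.05 → 113
rgb(112, 114, 113) = #707271.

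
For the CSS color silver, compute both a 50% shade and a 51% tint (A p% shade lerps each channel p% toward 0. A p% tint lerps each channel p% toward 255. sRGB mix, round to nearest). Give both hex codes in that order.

#606060, #e0e0e0

CSS silver is rgb(192, 192, 192).
50% shade:
  R: 192 − 96 = 96 → 96
  G: 192 + 0.5×(0−192) = 192 − 96 = 96 → 96
  B: 192 − 96 = 96 → 96
  → #606060
51% tint:
  R: 192 + 0.51×(255−192) = 192 + 32.13 = 224.13 → 224
  G: 192 + 32.13 = 224.13 → 224
  B: 192 + 0.51×(255−192) = 192 + 32.13 = 224.13 → 224
  → #e0e0e0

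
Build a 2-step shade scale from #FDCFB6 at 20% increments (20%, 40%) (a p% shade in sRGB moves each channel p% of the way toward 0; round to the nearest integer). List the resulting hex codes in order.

#CAA692, #987C6D

#FDCFB6 is rgb(253, 207, 182).
20%: (253 − 50.6 = 202.4→202, 207 − 41.4 = 165.6→166, 182 − 36.4 = 145.6→146) → #CAA692
40%: (253 − 101.2 = 151.8→152, 207 − 82.8 = 124.2→124, 182 − 72.8 = 109.2→109) → #987C6D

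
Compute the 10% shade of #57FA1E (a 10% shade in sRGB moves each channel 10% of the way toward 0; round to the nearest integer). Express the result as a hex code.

#4EE11B

#57FA1E is rgb(87, 250, 30).
Lerp each channel 10% toward 0:
  R: 87 − 8.7 = 78.3 → 78
  G: 250 − 25 = 225 → 225
  B: 30 − 3 = 27 → 27
rgb(78, 225, 27) = #4EE11B.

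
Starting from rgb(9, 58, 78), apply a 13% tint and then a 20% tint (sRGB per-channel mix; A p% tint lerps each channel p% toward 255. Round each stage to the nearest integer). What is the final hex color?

#547684

Per channel, c → c + 0.13(255 − c):
  R: 9 + 0.13×(255−9) = 9 + 31.98 = 40.98 → 41
  G: 58 + 25.61 = 83.61 → 84
  B: 78 + 23.01 = 101.01 → 101
After the tint: rgb(41, 84, 101) = #295465.
A 20% tint moves each channel 20% toward 255:
  R: 41 + 0.2×(255−41) = 41 + 42.8 = 83.8 → 84
  G: 84 + 34.2 = 118.2 → 118
  B: 101 + 0.2×(255−101) = 101 + 30.8 = 131.8 → 132
rgb(84, 118, 132) = #547684.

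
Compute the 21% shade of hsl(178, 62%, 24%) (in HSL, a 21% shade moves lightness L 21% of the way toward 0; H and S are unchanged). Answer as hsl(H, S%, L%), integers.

hsl(178, 62%, 19%)

L moves 21% from 24 toward 0: 24 − 5.04 = 18.96 → 19.
H and S are unchanged.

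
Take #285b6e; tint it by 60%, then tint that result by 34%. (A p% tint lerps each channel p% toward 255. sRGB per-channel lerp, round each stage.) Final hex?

#285b6e is rgb(40, 91, 110).
Lerp each channel 60% toward 255:
  R: 40 + 0.6×(255−40) = 40 + 129 = 169 → 169
  G: 91 + 98.4 = 189.4 → 189
  B: 110 + 0.6×(255−110) = 110 + 87 = 197 → 197
After the tint: rgb(169, 189, 197) = #a9bdc5.
Lerp each channel 34% toward 255:
  R: 169 + 0.34×(255−169) = 169 + 29.24 = 198.24 → 198
  G: 189 + 22.44 = 211.44 → 211
  B: 197 + 0.34×(255−197) = 197 + 19.72 = 216.72 → 217
rgb(198, 211, 217) = #c6d3d9.

#c6d3d9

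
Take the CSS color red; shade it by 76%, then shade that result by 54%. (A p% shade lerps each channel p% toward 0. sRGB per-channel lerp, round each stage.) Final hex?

CSS red is rgb(255, 0, 0).
Per channel, c → c + 0.76(0 − c):
  R: 255 − 193.8 = 61.2 → 61
  G: 0 + 0 = 0 → 0
  B: 0 + 0.76×(0−0) = 0 + 0 = 0 → 0
After the shade: rgb(61, 0, 0) = #3D0000.
Lerp each channel 54% toward 0:
  R: 61 + 0.54×(0−61) = 61 − 32.94 = 28.06 → 28
  G: 0 + 0.54×(0−0) = 0 + 0 = 0 → 0
  B: 0 + 0.54×(0−0) = 0 + 0 = 0 → 0
rgb(28, 0, 0) = #1C0000.

#1C0000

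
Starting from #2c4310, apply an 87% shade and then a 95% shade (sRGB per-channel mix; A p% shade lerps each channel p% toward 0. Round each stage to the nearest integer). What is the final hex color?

#2c4310 is rgb(44, 67, 16).
Lerp each channel 87% toward 0:
  R: 44 + 0.87×(0−44) = 44 − 38.28 = 5.72 → 6
  G: 67 + 0.87×(0−67) = 67 − 58.29 = 8.71 → 9
  B: 16 + 0.87×(0−16) = 16 − 13.92 = 2.08 → 2
After the shade: rgb(6, 9, 2) = #060902.
Per channel, c → c + 0.95(0 − c):
  R: 6 + 0.95×(0−6) = 6 − 5.7 = 0.3 → 0
  G: 9 − 8.55 = 0.45 → 0
  B: 2 + 0.95×(0−2) = 2 − 1.9 = 0.1 → 0
rgb(0, 0, 0) = #000000.

#000000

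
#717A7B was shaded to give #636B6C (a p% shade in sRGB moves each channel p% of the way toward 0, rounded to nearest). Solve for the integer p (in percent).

12%

#717A7B is rgb(113, 122, 123); #636B6C is rgb(99, 107, 108).
On the B channel (widest range): 108 ≈ 123 + (p/100)(0 − 123), so p ≈ 100×(108 − 123)/(0 − 123) = -1500/-123 = 12.20.
p = 12 reproduces all three channels after rounding.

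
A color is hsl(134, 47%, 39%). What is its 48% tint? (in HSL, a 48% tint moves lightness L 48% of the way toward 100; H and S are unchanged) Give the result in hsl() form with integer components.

hsl(134, 47%, 68%)

L moves 48% from 39 toward 100: 39 + 29.28 = 68.28 → 68.
H and S are unchanged.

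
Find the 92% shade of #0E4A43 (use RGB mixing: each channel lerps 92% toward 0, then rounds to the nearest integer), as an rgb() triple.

rgb(1, 6, 5)

#0E4A43 is rgb(14, 74, 67).
Per channel, c → c + 0.92(0 − c):
  R: 14 + 0.92×(0−14) = 14 − 12.88 = 1.12 → 1
  G: 74 + 0.92×(0−74) = 74 − 68.08 = 5.92 → 6
  B: 67 − 61.64 = 5.36 → 5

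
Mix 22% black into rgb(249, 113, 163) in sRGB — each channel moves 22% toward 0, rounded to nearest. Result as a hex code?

#C2587F

A 22% shade moves each channel 22% toward 0:
  R: 249 + 0.22×(0−249) = 249 − 54.78 = 194.22 → 194
  G: 113 + 0.22×(0−113) = 113 − 24.86 = 88.14 → 88
  B: 163 − 35.86 = 127.14 → 127
rgb(194, 88, 127) = #C2587F.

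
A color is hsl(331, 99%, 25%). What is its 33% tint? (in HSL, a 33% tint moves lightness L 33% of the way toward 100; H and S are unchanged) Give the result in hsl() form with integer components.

hsl(331, 99%, 50%)

L moves 33% from 25 toward 100: 25 + 24.75 = 49.75 → 50.
H and S are unchanged.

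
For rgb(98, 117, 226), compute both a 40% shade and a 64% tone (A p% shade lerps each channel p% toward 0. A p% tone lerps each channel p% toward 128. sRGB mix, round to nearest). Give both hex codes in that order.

#3B4688, #757CA3

40% shade:
  R: 98 − 39.2 = 58.8 → 59
  G: 117 + 0.4×(0−117) = 117 − 46.8 = 70.2 → 70
  B: 226 + 0.4×(0−226) = 226 − 90.4 = 135.6 → 136
  → #3B4688
64% tone:
  R: 98 + 19.2 = 117.2 → 117
  G: 117 + 7.04 = 124.04 → 124
  B: 226 − 62.72 = 163.28 → 163
  → #757CA3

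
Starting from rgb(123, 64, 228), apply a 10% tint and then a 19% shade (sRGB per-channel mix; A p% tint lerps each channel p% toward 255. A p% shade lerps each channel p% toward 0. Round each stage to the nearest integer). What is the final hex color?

#6e43bb

A 10% tint moves each channel 10% toward 255:
  R: 123 + 0.1×(255−123) = 123 + 13.2 = 136.2 → 136
  G: 64 + 0.1×(255−64) = 64 + 19.1 = 83.1 → 83
  B: 228 + 0.1×(255−228) = 228 + 2.7 = 230.7 → 231
After the tint: rgb(136, 83, 231) = #8853e7.
A 19% shade moves each channel 19% toward 0:
  R: 136 + 0.19×(0−136) = 136 − 25.84 = 110.16 → 110
  G: 83 − 15.77 = 67.23 → 67
  B: 231 + 0.19×(0−231) = 231 − 43.89 = 187.11 → 187
rgb(110, 67, 187) = #6e43bb.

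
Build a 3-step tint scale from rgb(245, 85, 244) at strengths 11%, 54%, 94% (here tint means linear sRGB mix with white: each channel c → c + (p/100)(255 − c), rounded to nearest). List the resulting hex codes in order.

#f668f5, #fab1fa, #fef5fe

11%: (245 + 1.1 = 246.1→246, 85 + 18.7 = 103.7→104, 244 + 1.21 = 245.21→245) → #f668f5
54%: (245 + 5.4 = 250.4→250, 85 + 91.8 = 176.8→177, 244 + 5.94 = 249.94→250) → #fab1fa
94%: (245 + 9.4 = 254.4→254, 85 + 159.8 = 244.8→245, 244 + 10.34 = 254.34→254) → #fef5fe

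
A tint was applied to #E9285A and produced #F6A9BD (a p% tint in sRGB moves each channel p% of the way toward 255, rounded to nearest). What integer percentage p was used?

#E9285A is rgb(233, 40, 90); #F6A9BD is rgb(246, 169, 189).
On the G channel (widest range): 169 ≈ 40 + (p/100)(255 − 40), so p ≈ 100×(169 − 40)/(255 − 40) = 12900/215 = 60.00.
p = 60 reproduces all three channels after rounding.

60%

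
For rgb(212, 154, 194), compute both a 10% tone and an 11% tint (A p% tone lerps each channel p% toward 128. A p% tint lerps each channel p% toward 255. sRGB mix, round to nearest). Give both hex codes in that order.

10% tone:
  R: 212 + 0.1×(128−212) = 212 − 8.4 = 203.6 → 204
  G: 154 − 2.6 = 151.4 → 151
  B: 194 + 0.1×(128−194) = 194 − 6.6 = 187.4 → 187
  → #cc97bb
11% tint:
  R: 212 + 4.73 = 216.73 → 217
  G: 154 + 0.11×(255−154) = 154 + 11.11 = 165.11 → 165
  B: 194 + 6.71 = 200.71 → 201
  → #d9a5c9

#cc97bb, #d9a5c9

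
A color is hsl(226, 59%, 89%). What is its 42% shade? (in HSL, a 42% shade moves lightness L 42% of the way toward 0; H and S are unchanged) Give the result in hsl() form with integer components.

L moves 42% from 89 toward 0: 89 − 37.38 = 51.62 → 52.
H and S are unchanged.

hsl(226, 59%, 52%)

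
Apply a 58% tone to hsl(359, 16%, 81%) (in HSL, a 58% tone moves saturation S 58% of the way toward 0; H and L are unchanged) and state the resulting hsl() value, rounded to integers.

S moves 58% from 16 toward 0: 16 − 9.28 = 6.72 → 7.
H and L are unchanged.

hsl(359, 7%, 81%)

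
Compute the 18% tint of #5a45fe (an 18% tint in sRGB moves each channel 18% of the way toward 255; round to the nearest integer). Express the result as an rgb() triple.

#5a45fe is rgb(90, 69, 254).
An 18% tint moves each channel 18% toward 255:
  R: 90 + 29.7 = 119.7 → 120
  G: 69 + 0.18×(255−69) = 69 + 33.48 = 102.48 → 102
  B: 254 + 0.18 = 254.18 → 254

rgb(120, 102, 254)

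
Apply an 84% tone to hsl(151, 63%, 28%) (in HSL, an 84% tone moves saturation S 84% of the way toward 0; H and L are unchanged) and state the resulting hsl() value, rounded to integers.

hsl(151, 10%, 28%)

S moves 84% from 63 toward 0: 63 − 52.92 = 10.08 → 10.
H and L are unchanged.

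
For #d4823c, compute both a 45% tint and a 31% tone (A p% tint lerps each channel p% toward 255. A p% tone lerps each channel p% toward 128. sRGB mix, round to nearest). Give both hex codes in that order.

#d4823c is rgb(212, 130, 60).
45% tint:
  R: 212 + 0.45×(255−212) = 212 + 19.35 = 231.35 → 231
  G: 130 + 56.25 = 186.25 → 186
  B: 60 + 87.75 = 147.75 → 148
  → #e7ba94
31% tone:
  R: 212 + 0.31×(128−212) = 212 − 26.04 = 185.96 → 186
  G: 130 − 0.62 = 129.38 → 129
  B: 60 + 21.08 = 81.08 → 81
  → #ba8151

#e7ba94, #ba8151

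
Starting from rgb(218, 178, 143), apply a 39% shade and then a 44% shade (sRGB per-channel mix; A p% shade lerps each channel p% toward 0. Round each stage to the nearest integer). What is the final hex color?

A 39% shade moves each channel 39% toward 0:
  R: 218 + 0.39×(0−218) = 218 − 85.02 = 132.98 → 133
  G: 178 − 69.42 = 108.58 → 109
  B: 143 − 55.77 = 87.23 → 87
After the shade: rgb(133, 109, 87) = #856D57.
Per channel, c → c + 0.44(0 − c):
  R: 133 − 58.52 = 74.48 → 74
  G: 109 + 0.44×(0−109) = 109 − 47.96 = 61.04 → 61
  B: 87 + 0.44×(0−87) = 87 − 38.28 = 48.72 → 49
rgb(74, 61, 49) = #4A3D31.

#4A3D31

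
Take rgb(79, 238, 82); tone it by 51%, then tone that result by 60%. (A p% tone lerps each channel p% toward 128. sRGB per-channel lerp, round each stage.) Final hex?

Per channel, c → c + 0.51(128 − c):
  R: 79 + 0.51×(128−79) = 79 + 24.99 = 103.99 → 104
  G: 238 + 0.51×(128−238) = 238 − 56.1 = 181.9 → 182
  B: 82 + 23.46 = 105.46 → 105
After the tone: rgb(104, 182, 105) = #68B669.
Per channel, c → c + 0.6(128 − c):
  R: 104 + 0.6×(128−104) = 104 + 14.4 = 118.4 → 118
  G: 182 + 0.6×(128−182) = 182 − 32.4 = 149.6 → 150
  B: 105 + 13.8 = 118.8 → 119
rgb(118, 150, 119) = #769677.

#769677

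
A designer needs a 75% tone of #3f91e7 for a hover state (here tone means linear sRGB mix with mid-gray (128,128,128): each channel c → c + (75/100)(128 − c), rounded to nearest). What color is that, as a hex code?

#3f91e7 is rgb(63, 145, 231).
A 75% tone moves each channel 75% toward 128:
  R: 63 + 0.75×(128−63) = 63 + 48.75 = 111.75 → 112
  G: 145 − 12.75 = 132.25 → 132
  B: 231 + 0.75×(128−231) = 231 − 77.25 = 153.75 → 154
rgb(112, 132, 154) = #70849a.

#70849a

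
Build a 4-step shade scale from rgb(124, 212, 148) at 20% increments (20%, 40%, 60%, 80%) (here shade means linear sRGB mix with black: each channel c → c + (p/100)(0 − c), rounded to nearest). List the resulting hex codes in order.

20%: (124 − 24.8 = 99.2→99, 212 − 42.4 = 169.6→170, 148 − 29.6 = 118.4→118) → #63AA76
40%: (124 − 49.6 = 74.4→74, 212 − 84.8 = 127.2→127, 148 − 59.2 = 88.8→89) → #4A7F59
60%: (124 − 74.4 = 49.6→50, 212 − 127.2 = 84.8→85, 148 − 88.8 = 59.2→59) → #32553B
80%: (124 − 99.2 = 24.8→25, 212 − 169.6 = 42.4→42, 148 − 118.4 = 29.6→30) → #192A1E

#63AA76, #4A7F59, #32553B, #192A1E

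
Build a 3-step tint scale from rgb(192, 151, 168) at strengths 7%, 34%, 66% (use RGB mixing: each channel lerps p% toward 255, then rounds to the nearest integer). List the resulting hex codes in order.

#c49eae, #d5bac6, #eadce1

7%: (192 + 4.41 = 196.41→196, 151 + 7.28 = 158.28→158, 168 + 6.09 = 174.09→174) → #c49eae
34%: (192 + 21.42 = 213.42→213, 151 + 35.36 = 186.36→186, 168 + 29.58 = 197.58→198) → #d5bac6
66%: (192 + 41.58 = 233.58→234, 151 + 68.64 = 219.64→220, 168 + 57.42 = 225.42→225) → #eadce1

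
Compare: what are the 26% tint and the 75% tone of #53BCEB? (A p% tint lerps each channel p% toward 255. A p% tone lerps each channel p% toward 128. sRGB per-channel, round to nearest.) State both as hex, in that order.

#53BCEB is rgb(83, 188, 235).
26% tint:
  R: 83 + 0.26×(255−83) = 83 + 44.72 = 127.72 → 128
  G: 188 + 0.26×(255−188) = 188 + 17.42 = 205.42 → 205
  B: 235 + 5.2 = 240.2 → 240
  → #80CDF0
75% tone:
  R: 83 + 0.75×(128−83) = 83 + 33.75 = 116.75 → 117
  G: 188 − 45 = 143 → 143
  B: 235 − 80.25 = 154.75 → 155
  → #758F9B

#80CDF0, #758F9B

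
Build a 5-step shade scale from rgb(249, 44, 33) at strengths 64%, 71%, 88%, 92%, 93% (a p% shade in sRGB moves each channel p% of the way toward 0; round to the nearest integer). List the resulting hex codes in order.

#5A100C, #480D0A, #1E0504, #140403, #110302

64%: (249 − 159.36 = 89.64→90, 44 − 28.16 = 15.84→16, 33 − 21.12 = 11.88→12) → #5A100C
71%: (249 − 176.79 = 72.21→72, 44 − 31.24 = 12.76→13, 33 − 23.43 = 9.57→10) → #480D0A
88%: (249 − 219.12 = 29.88→30, 44 − 38.72 = 5.28→5, 33 − 29.04 = 3.96→4) → #1E0504
92%: (249 − 229.08 = 19.92→20, 44 − 40.48 = 3.52→4, 33 − 30.36 = 2.64→3) → #140403
93%: (249 − 231.57 = 17.43→17, 44 − 40.92 = 3.08→3, 33 − 30.69 = 2.31→2) → #110302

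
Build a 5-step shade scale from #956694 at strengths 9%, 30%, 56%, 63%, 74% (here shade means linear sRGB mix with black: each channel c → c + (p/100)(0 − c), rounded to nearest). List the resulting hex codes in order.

#885d87, #684768, #422d41, #372637, #271b26

#956694 is rgb(149, 102, 148).
9%: (149 − 13.41 = 135.59→136, 102 − 9.18 = 92.82→93, 148 − 13.32 = 134.68→135) → #885d87
30%: (149 − 44.7 = 104.3→104, 102 − 30.6 = 71.4→71, 148 − 44.4 = 103.6→104) → #684768
56%: (149 − 83.44 = 65.56→66, 102 − 57.12 = 44.88→45, 148 − 82.88 = 65.12→65) → #422d41
63%: (149 − 93.87 = 55.13→55, 102 − 64.26 = 37.74→38, 148 − 93.24 = 54.76→55) → #372637
74%: (149 − 110.26 = 38.74→39, 102 − 75.48 = 26.52→27, 148 − 109.52 = 38.48→38) → #271b26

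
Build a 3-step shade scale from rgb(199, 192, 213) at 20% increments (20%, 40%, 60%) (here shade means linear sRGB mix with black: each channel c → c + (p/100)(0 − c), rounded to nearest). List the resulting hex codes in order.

#9F9AAA, #777380, #504D55

20%: (199 − 39.8 = 159.2→159, 192 − 38.4 = 153.6→154, 213 − 42.6 = 170.4→170) → #9F9AAA
40%: (199 − 79.6 = 119.4→119, 192 − 76.8 = 115.2→115, 213 − 85.2 = 127.8→128) → #777380
60%: (199 − 119.4 = 79.6→80, 192 − 115.2 = 76.8→77, 213 − 127.8 = 85.2→85) → #504D55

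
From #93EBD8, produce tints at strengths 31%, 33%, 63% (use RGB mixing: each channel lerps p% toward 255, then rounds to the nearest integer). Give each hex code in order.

#B4F1E4, #B7F2E5, #D7F8F1

#93EBD8 is rgb(147, 235, 216).
31%: (147 + 33.48 = 180.48→180, 235 + 6.2 = 241.2→241, 216 + 12.09 = 228.09→228) → #B4F1E4
33%: (147 + 35.64 = 182.64→183, 235 + 6.6 = 241.6→242, 216 + 12.87 = 228.87→229) → #B7F2E5
63%: (147 + 68.04 = 215.04→215, 235 + 12.6 = 247.6→248, 216 + 24.57 = 240.57→241) → #D7F8F1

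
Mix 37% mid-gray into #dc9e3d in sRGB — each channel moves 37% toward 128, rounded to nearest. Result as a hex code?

#ba9356

#dc9e3d is rgb(220, 158, 61).
A 37% tone moves each channel 37% toward 128:
  R: 220 + 0.37×(128−220) = 220 − 34.04 = 185.96 → 186
  G: 158 − 11.1 = 146.9 → 147
  B: 61 + 0.37×(128−61) = 61 + 24.79 = 85.79 → 86
rgb(186, 147, 86) = #ba9356.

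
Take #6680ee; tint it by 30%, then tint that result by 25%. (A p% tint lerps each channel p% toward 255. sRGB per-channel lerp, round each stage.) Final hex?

#6680ee is rgb(102, 128, 238).
Per channel, c → c + 0.3(255 − c):
  R: 102 + 45.9 = 147.9 → 148
  G: 128 + 38.1 = 166.1 → 166
  B: 238 + 5.1 = 243.1 → 243
After the tint: rgb(148, 166, 243) = #94a6f3.
A 25% tint moves each channel 25% toward 255:
  R: 148 + 0.25×(255−148) = 148 + 26.75 = 174.75 → 175
  G: 166 + 0.25×(255−166) = 166 + 22.25 = 188.25 → 188
  B: 243 + 0.25×(255−243) = 243 + 3 = 246 → 246
rgb(175, 188, 246) = #afbcf6.

#afbcf6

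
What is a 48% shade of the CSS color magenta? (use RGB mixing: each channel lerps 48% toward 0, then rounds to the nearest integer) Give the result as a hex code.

CSS magenta is rgb(255, 0, 255).
Lerp each channel 48% toward 0:
  R: 255 + 0.48×(0−255) = 255 − 122.4 = 132.6 → 133
  G: 0 + 0 = 0 → 0
  B: 255 + 0.48×(0−255) = 255 − 122.4 = 132.6 → 133
rgb(133, 0, 133) = #850085.

#850085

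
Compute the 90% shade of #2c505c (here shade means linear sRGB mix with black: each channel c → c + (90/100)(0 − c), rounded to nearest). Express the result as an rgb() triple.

#2c505c is rgb(44, 80, 92).
A 90% shade moves each channel 90% toward 0:
  R: 44 + 0.9×(0−44) = 44 − 39.6 = 4.4 → 4
  G: 80 − 72 = 8 → 8
  B: 92 − 82.8 = 9.2 → 9

rgb(4, 8, 9)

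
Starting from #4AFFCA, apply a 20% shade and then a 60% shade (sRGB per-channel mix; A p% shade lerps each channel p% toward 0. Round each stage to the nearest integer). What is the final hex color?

#4AFFCA is rgb(74, 255, 202).
Lerp each channel 20% toward 0:
  R: 74 + 0.2×(0−74) = 74 − 14.8 = 59.2 → 59
  G: 255 + 0.2×(0−255) = 255 − 51 = 204 → 204
  B: 202 − 40.4 = 161.6 → 162
After the shade: rgb(59, 204, 162) = #3BCCA2.
A 60% shade moves each channel 60% toward 0:
  R: 59 + 0.6×(0−59) = 59 − 35.4 = 23.6 → 24
  G: 204 − 122.4 = 81.6 → 82
  B: 162 + 0.6×(0−162) = 162 − 97.2 = 64.8 → 65
rgb(24, 82, 65) = #185241.

#185241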